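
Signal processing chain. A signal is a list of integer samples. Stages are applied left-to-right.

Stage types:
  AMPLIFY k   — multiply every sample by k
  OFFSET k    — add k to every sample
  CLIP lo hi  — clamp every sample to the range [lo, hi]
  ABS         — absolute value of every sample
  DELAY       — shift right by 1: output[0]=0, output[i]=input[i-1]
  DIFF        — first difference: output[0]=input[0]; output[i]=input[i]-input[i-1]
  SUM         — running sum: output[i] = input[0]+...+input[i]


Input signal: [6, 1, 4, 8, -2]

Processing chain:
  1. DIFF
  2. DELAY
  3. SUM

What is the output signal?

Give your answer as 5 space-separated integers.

Input: [6, 1, 4, 8, -2]
Stage 1 (DIFF): s[0]=6, 1-6=-5, 4-1=3, 8-4=4, -2-8=-10 -> [6, -5, 3, 4, -10]
Stage 2 (DELAY): [0, 6, -5, 3, 4] = [0, 6, -5, 3, 4] -> [0, 6, -5, 3, 4]
Stage 3 (SUM): sum[0..0]=0, sum[0..1]=6, sum[0..2]=1, sum[0..3]=4, sum[0..4]=8 -> [0, 6, 1, 4, 8]

Answer: 0 6 1 4 8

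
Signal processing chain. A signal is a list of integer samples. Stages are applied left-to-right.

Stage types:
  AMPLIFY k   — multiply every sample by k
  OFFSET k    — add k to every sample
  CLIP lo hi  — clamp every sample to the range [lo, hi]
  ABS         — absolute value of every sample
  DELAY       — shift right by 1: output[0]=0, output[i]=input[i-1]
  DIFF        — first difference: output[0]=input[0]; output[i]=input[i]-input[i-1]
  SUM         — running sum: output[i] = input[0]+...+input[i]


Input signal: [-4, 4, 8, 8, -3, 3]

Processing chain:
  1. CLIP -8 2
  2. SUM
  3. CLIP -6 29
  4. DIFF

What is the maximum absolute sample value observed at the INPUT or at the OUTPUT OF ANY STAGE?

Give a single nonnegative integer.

Answer: 8

Derivation:
Input: [-4, 4, 8, 8, -3, 3] (max |s|=8)
Stage 1 (CLIP -8 2): clip(-4,-8,2)=-4, clip(4,-8,2)=2, clip(8,-8,2)=2, clip(8,-8,2)=2, clip(-3,-8,2)=-3, clip(3,-8,2)=2 -> [-4, 2, 2, 2, -3, 2] (max |s|=4)
Stage 2 (SUM): sum[0..0]=-4, sum[0..1]=-2, sum[0..2]=0, sum[0..3]=2, sum[0..4]=-1, sum[0..5]=1 -> [-4, -2, 0, 2, -1, 1] (max |s|=4)
Stage 3 (CLIP -6 29): clip(-4,-6,29)=-4, clip(-2,-6,29)=-2, clip(0,-6,29)=0, clip(2,-6,29)=2, clip(-1,-6,29)=-1, clip(1,-6,29)=1 -> [-4, -2, 0, 2, -1, 1] (max |s|=4)
Stage 4 (DIFF): s[0]=-4, -2--4=2, 0--2=2, 2-0=2, -1-2=-3, 1--1=2 -> [-4, 2, 2, 2, -3, 2] (max |s|=4)
Overall max amplitude: 8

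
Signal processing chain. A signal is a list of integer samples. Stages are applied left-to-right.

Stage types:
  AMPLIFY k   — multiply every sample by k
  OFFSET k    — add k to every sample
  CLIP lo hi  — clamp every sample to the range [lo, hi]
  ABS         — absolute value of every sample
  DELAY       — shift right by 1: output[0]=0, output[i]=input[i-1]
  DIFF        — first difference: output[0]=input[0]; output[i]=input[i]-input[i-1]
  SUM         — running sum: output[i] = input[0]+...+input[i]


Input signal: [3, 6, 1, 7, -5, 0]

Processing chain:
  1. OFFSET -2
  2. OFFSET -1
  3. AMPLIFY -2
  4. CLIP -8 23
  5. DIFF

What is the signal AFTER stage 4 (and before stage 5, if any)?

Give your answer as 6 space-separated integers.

Answer: 0 -6 4 -8 16 6

Derivation:
Input: [3, 6, 1, 7, -5, 0]
Stage 1 (OFFSET -2): 3+-2=1, 6+-2=4, 1+-2=-1, 7+-2=5, -5+-2=-7, 0+-2=-2 -> [1, 4, -1, 5, -7, -2]
Stage 2 (OFFSET -1): 1+-1=0, 4+-1=3, -1+-1=-2, 5+-1=4, -7+-1=-8, -2+-1=-3 -> [0, 3, -2, 4, -8, -3]
Stage 3 (AMPLIFY -2): 0*-2=0, 3*-2=-6, -2*-2=4, 4*-2=-8, -8*-2=16, -3*-2=6 -> [0, -6, 4, -8, 16, 6]
Stage 4 (CLIP -8 23): clip(0,-8,23)=0, clip(-6,-8,23)=-6, clip(4,-8,23)=4, clip(-8,-8,23)=-8, clip(16,-8,23)=16, clip(6,-8,23)=6 -> [0, -6, 4, -8, 16, 6]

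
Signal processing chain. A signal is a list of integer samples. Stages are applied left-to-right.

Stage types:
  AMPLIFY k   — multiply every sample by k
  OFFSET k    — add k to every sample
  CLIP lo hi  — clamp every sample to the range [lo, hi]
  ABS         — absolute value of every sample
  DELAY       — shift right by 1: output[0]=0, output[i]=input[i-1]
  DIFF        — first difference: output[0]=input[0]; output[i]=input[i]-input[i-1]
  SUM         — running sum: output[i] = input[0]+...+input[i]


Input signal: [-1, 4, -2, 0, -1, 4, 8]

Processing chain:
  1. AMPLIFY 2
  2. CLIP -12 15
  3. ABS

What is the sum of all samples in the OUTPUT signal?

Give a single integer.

Input: [-1, 4, -2, 0, -1, 4, 8]
Stage 1 (AMPLIFY 2): -1*2=-2, 4*2=8, -2*2=-4, 0*2=0, -1*2=-2, 4*2=8, 8*2=16 -> [-2, 8, -4, 0, -2, 8, 16]
Stage 2 (CLIP -12 15): clip(-2,-12,15)=-2, clip(8,-12,15)=8, clip(-4,-12,15)=-4, clip(0,-12,15)=0, clip(-2,-12,15)=-2, clip(8,-12,15)=8, clip(16,-12,15)=15 -> [-2, 8, -4, 0, -2, 8, 15]
Stage 3 (ABS): |-2|=2, |8|=8, |-4|=4, |0|=0, |-2|=2, |8|=8, |15|=15 -> [2, 8, 4, 0, 2, 8, 15]
Output sum: 39

Answer: 39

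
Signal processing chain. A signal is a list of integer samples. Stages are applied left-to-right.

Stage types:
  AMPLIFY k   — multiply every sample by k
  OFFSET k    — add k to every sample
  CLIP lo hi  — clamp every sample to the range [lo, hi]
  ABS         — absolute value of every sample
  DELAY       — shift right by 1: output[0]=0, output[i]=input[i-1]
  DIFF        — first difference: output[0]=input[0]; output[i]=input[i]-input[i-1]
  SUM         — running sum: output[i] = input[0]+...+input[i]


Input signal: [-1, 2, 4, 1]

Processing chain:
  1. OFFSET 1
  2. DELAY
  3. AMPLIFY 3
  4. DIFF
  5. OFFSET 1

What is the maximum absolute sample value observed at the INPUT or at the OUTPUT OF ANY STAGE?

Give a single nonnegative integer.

Input: [-1, 2, 4, 1] (max |s|=4)
Stage 1 (OFFSET 1): -1+1=0, 2+1=3, 4+1=5, 1+1=2 -> [0, 3, 5, 2] (max |s|=5)
Stage 2 (DELAY): [0, 0, 3, 5] = [0, 0, 3, 5] -> [0, 0, 3, 5] (max |s|=5)
Stage 3 (AMPLIFY 3): 0*3=0, 0*3=0, 3*3=9, 5*3=15 -> [0, 0, 9, 15] (max |s|=15)
Stage 4 (DIFF): s[0]=0, 0-0=0, 9-0=9, 15-9=6 -> [0, 0, 9, 6] (max |s|=9)
Stage 5 (OFFSET 1): 0+1=1, 0+1=1, 9+1=10, 6+1=7 -> [1, 1, 10, 7] (max |s|=10)
Overall max amplitude: 15

Answer: 15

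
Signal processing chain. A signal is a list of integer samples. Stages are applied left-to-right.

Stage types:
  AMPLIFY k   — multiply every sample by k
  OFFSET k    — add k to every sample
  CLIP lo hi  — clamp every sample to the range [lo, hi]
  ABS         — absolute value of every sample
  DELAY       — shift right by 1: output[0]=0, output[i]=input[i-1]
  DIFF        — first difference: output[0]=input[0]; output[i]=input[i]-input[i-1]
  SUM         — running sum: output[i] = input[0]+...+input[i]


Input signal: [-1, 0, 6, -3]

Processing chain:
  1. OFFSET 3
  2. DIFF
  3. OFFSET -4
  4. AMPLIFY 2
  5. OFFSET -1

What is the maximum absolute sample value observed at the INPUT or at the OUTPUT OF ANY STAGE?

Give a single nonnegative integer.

Answer: 27

Derivation:
Input: [-1, 0, 6, -3] (max |s|=6)
Stage 1 (OFFSET 3): -1+3=2, 0+3=3, 6+3=9, -3+3=0 -> [2, 3, 9, 0] (max |s|=9)
Stage 2 (DIFF): s[0]=2, 3-2=1, 9-3=6, 0-9=-9 -> [2, 1, 6, -9] (max |s|=9)
Stage 3 (OFFSET -4): 2+-4=-2, 1+-4=-3, 6+-4=2, -9+-4=-13 -> [-2, -3, 2, -13] (max |s|=13)
Stage 4 (AMPLIFY 2): -2*2=-4, -3*2=-6, 2*2=4, -13*2=-26 -> [-4, -6, 4, -26] (max |s|=26)
Stage 5 (OFFSET -1): -4+-1=-5, -6+-1=-7, 4+-1=3, -26+-1=-27 -> [-5, -7, 3, -27] (max |s|=27)
Overall max amplitude: 27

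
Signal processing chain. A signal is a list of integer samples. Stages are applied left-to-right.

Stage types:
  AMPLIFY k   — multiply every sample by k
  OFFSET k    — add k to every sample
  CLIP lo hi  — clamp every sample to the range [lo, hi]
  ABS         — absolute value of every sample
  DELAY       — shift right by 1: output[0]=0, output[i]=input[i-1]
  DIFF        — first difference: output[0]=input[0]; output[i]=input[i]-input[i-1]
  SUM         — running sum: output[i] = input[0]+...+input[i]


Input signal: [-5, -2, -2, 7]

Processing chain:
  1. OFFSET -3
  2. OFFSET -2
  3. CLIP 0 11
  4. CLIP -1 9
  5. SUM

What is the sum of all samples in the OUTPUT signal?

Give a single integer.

Input: [-5, -2, -2, 7]
Stage 1 (OFFSET -3): -5+-3=-8, -2+-3=-5, -2+-3=-5, 7+-3=4 -> [-8, -5, -5, 4]
Stage 2 (OFFSET -2): -8+-2=-10, -5+-2=-7, -5+-2=-7, 4+-2=2 -> [-10, -7, -7, 2]
Stage 3 (CLIP 0 11): clip(-10,0,11)=0, clip(-7,0,11)=0, clip(-7,0,11)=0, clip(2,0,11)=2 -> [0, 0, 0, 2]
Stage 4 (CLIP -1 9): clip(0,-1,9)=0, clip(0,-1,9)=0, clip(0,-1,9)=0, clip(2,-1,9)=2 -> [0, 0, 0, 2]
Stage 5 (SUM): sum[0..0]=0, sum[0..1]=0, sum[0..2]=0, sum[0..3]=2 -> [0, 0, 0, 2]
Output sum: 2

Answer: 2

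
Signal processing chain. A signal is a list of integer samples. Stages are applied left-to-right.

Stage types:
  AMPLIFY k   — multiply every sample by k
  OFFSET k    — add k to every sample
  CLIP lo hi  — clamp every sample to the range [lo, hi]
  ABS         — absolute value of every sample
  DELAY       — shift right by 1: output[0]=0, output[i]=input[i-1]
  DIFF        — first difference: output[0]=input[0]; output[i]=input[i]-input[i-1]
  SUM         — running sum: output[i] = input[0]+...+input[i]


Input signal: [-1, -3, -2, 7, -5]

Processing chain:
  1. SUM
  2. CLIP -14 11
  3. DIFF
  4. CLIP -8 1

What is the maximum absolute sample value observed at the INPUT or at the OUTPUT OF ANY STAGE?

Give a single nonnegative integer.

Answer: 7

Derivation:
Input: [-1, -3, -2, 7, -5] (max |s|=7)
Stage 1 (SUM): sum[0..0]=-1, sum[0..1]=-4, sum[0..2]=-6, sum[0..3]=1, sum[0..4]=-4 -> [-1, -4, -6, 1, -4] (max |s|=6)
Stage 2 (CLIP -14 11): clip(-1,-14,11)=-1, clip(-4,-14,11)=-4, clip(-6,-14,11)=-6, clip(1,-14,11)=1, clip(-4,-14,11)=-4 -> [-1, -4, -6, 1, -4] (max |s|=6)
Stage 3 (DIFF): s[0]=-1, -4--1=-3, -6--4=-2, 1--6=7, -4-1=-5 -> [-1, -3, -2, 7, -5] (max |s|=7)
Stage 4 (CLIP -8 1): clip(-1,-8,1)=-1, clip(-3,-8,1)=-3, clip(-2,-8,1)=-2, clip(7,-8,1)=1, clip(-5,-8,1)=-5 -> [-1, -3, -2, 1, -5] (max |s|=5)
Overall max amplitude: 7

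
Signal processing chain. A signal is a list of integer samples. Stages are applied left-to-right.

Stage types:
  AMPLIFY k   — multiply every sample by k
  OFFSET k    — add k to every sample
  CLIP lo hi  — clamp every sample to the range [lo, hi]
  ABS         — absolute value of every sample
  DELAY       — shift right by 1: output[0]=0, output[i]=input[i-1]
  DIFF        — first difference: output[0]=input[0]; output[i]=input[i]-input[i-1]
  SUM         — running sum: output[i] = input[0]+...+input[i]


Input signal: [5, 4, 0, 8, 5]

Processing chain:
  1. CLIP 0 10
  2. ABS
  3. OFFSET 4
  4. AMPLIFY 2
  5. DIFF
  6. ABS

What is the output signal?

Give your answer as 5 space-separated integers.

Input: [5, 4, 0, 8, 5]
Stage 1 (CLIP 0 10): clip(5,0,10)=5, clip(4,0,10)=4, clip(0,0,10)=0, clip(8,0,10)=8, clip(5,0,10)=5 -> [5, 4, 0, 8, 5]
Stage 2 (ABS): |5|=5, |4|=4, |0|=0, |8|=8, |5|=5 -> [5, 4, 0, 8, 5]
Stage 3 (OFFSET 4): 5+4=9, 4+4=8, 0+4=4, 8+4=12, 5+4=9 -> [9, 8, 4, 12, 9]
Stage 4 (AMPLIFY 2): 9*2=18, 8*2=16, 4*2=8, 12*2=24, 9*2=18 -> [18, 16, 8, 24, 18]
Stage 5 (DIFF): s[0]=18, 16-18=-2, 8-16=-8, 24-8=16, 18-24=-6 -> [18, -2, -8, 16, -6]
Stage 6 (ABS): |18|=18, |-2|=2, |-8|=8, |16|=16, |-6|=6 -> [18, 2, 8, 16, 6]

Answer: 18 2 8 16 6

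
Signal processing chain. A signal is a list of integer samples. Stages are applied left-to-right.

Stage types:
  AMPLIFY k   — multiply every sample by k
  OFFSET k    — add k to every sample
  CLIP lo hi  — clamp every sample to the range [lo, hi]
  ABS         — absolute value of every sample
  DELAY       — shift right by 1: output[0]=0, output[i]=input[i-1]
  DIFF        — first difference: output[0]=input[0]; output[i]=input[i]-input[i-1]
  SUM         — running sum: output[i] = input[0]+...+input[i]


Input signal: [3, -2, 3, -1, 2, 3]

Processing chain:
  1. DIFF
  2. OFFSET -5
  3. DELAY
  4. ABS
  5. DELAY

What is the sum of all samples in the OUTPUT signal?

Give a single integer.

Input: [3, -2, 3, -1, 2, 3]
Stage 1 (DIFF): s[0]=3, -2-3=-5, 3--2=5, -1-3=-4, 2--1=3, 3-2=1 -> [3, -5, 5, -4, 3, 1]
Stage 2 (OFFSET -5): 3+-5=-2, -5+-5=-10, 5+-5=0, -4+-5=-9, 3+-5=-2, 1+-5=-4 -> [-2, -10, 0, -9, -2, -4]
Stage 3 (DELAY): [0, -2, -10, 0, -9, -2] = [0, -2, -10, 0, -9, -2] -> [0, -2, -10, 0, -9, -2]
Stage 4 (ABS): |0|=0, |-2|=2, |-10|=10, |0|=0, |-9|=9, |-2|=2 -> [0, 2, 10, 0, 9, 2]
Stage 5 (DELAY): [0, 0, 2, 10, 0, 9] = [0, 0, 2, 10, 0, 9] -> [0, 0, 2, 10, 0, 9]
Output sum: 21

Answer: 21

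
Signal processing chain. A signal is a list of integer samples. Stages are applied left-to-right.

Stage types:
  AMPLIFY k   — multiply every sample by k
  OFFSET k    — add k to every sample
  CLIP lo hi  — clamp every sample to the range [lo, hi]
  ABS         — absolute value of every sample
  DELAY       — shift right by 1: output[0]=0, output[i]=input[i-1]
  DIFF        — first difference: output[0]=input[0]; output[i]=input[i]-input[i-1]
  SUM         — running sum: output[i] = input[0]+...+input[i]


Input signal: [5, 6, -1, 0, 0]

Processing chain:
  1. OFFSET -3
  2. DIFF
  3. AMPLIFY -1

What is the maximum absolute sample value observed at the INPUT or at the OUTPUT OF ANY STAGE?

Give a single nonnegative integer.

Input: [5, 6, -1, 0, 0] (max |s|=6)
Stage 1 (OFFSET -3): 5+-3=2, 6+-3=3, -1+-3=-4, 0+-3=-3, 0+-3=-3 -> [2, 3, -4, -3, -3] (max |s|=4)
Stage 2 (DIFF): s[0]=2, 3-2=1, -4-3=-7, -3--4=1, -3--3=0 -> [2, 1, -7, 1, 0] (max |s|=7)
Stage 3 (AMPLIFY -1): 2*-1=-2, 1*-1=-1, -7*-1=7, 1*-1=-1, 0*-1=0 -> [-2, -1, 7, -1, 0] (max |s|=7)
Overall max amplitude: 7

Answer: 7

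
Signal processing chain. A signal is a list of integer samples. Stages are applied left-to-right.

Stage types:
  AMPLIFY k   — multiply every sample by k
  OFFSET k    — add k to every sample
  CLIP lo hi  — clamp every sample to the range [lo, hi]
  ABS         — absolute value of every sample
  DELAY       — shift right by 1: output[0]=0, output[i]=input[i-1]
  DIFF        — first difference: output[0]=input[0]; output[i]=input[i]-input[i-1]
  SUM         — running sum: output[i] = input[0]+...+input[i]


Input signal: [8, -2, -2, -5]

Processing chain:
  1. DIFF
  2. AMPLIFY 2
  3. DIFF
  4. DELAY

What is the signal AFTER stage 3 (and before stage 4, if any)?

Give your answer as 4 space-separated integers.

Answer: 16 -36 20 -6

Derivation:
Input: [8, -2, -2, -5]
Stage 1 (DIFF): s[0]=8, -2-8=-10, -2--2=0, -5--2=-3 -> [8, -10, 0, -3]
Stage 2 (AMPLIFY 2): 8*2=16, -10*2=-20, 0*2=0, -3*2=-6 -> [16, -20, 0, -6]
Stage 3 (DIFF): s[0]=16, -20-16=-36, 0--20=20, -6-0=-6 -> [16, -36, 20, -6]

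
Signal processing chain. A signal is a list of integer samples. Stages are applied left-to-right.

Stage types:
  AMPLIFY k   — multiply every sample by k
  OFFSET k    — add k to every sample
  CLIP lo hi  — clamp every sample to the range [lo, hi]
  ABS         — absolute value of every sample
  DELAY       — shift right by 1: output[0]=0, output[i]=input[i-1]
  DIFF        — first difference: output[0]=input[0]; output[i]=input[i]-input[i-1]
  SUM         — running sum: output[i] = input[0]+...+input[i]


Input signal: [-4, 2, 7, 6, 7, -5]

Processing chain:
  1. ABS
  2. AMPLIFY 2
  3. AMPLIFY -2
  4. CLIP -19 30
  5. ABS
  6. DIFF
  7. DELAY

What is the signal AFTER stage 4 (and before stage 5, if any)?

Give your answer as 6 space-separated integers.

Input: [-4, 2, 7, 6, 7, -5]
Stage 1 (ABS): |-4|=4, |2|=2, |7|=7, |6|=6, |7|=7, |-5|=5 -> [4, 2, 7, 6, 7, 5]
Stage 2 (AMPLIFY 2): 4*2=8, 2*2=4, 7*2=14, 6*2=12, 7*2=14, 5*2=10 -> [8, 4, 14, 12, 14, 10]
Stage 3 (AMPLIFY -2): 8*-2=-16, 4*-2=-8, 14*-2=-28, 12*-2=-24, 14*-2=-28, 10*-2=-20 -> [-16, -8, -28, -24, -28, -20]
Stage 4 (CLIP -19 30): clip(-16,-19,30)=-16, clip(-8,-19,30)=-8, clip(-28,-19,30)=-19, clip(-24,-19,30)=-19, clip(-28,-19,30)=-19, clip(-20,-19,30)=-19 -> [-16, -8, -19, -19, -19, -19]

Answer: -16 -8 -19 -19 -19 -19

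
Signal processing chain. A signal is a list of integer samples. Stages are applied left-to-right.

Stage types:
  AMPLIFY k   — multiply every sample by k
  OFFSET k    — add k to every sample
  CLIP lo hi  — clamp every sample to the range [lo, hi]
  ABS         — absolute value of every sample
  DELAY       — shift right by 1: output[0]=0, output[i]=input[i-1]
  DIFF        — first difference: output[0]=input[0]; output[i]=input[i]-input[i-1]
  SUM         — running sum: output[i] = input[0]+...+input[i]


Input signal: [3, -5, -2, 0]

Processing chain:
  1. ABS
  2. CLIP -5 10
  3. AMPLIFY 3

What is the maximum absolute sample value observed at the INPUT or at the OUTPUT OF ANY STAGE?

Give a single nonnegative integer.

Input: [3, -5, -2, 0] (max |s|=5)
Stage 1 (ABS): |3|=3, |-5|=5, |-2|=2, |0|=0 -> [3, 5, 2, 0] (max |s|=5)
Stage 2 (CLIP -5 10): clip(3,-5,10)=3, clip(5,-5,10)=5, clip(2,-5,10)=2, clip(0,-5,10)=0 -> [3, 5, 2, 0] (max |s|=5)
Stage 3 (AMPLIFY 3): 3*3=9, 5*3=15, 2*3=6, 0*3=0 -> [9, 15, 6, 0] (max |s|=15)
Overall max amplitude: 15

Answer: 15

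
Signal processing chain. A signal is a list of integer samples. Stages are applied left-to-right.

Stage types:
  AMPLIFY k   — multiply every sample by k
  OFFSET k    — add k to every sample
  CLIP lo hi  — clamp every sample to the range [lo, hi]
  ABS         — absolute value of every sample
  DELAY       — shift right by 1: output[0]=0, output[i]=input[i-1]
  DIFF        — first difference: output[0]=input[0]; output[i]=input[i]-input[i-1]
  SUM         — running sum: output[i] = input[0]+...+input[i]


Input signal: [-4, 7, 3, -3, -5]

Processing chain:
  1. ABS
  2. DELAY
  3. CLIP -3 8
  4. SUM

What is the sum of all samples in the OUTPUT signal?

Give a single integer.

Input: [-4, 7, 3, -3, -5]
Stage 1 (ABS): |-4|=4, |7|=7, |3|=3, |-3|=3, |-5|=5 -> [4, 7, 3, 3, 5]
Stage 2 (DELAY): [0, 4, 7, 3, 3] = [0, 4, 7, 3, 3] -> [0, 4, 7, 3, 3]
Stage 3 (CLIP -3 8): clip(0,-3,8)=0, clip(4,-3,8)=4, clip(7,-3,8)=7, clip(3,-3,8)=3, clip(3,-3,8)=3 -> [0, 4, 7, 3, 3]
Stage 4 (SUM): sum[0..0]=0, sum[0..1]=4, sum[0..2]=11, sum[0..3]=14, sum[0..4]=17 -> [0, 4, 11, 14, 17]
Output sum: 46

Answer: 46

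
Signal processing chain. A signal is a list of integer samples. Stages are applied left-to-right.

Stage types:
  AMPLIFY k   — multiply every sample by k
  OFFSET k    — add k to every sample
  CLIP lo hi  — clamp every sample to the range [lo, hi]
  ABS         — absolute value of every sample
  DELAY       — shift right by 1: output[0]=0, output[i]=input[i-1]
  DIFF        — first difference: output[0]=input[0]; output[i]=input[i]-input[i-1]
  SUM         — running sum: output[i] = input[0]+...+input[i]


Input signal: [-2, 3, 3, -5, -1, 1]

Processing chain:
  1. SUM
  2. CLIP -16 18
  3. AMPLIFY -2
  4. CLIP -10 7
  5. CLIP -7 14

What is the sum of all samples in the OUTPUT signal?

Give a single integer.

Input: [-2, 3, 3, -5, -1, 1]
Stage 1 (SUM): sum[0..0]=-2, sum[0..1]=1, sum[0..2]=4, sum[0..3]=-1, sum[0..4]=-2, sum[0..5]=-1 -> [-2, 1, 4, -1, -2, -1]
Stage 2 (CLIP -16 18): clip(-2,-16,18)=-2, clip(1,-16,18)=1, clip(4,-16,18)=4, clip(-1,-16,18)=-1, clip(-2,-16,18)=-2, clip(-1,-16,18)=-1 -> [-2, 1, 4, -1, -2, -1]
Stage 3 (AMPLIFY -2): -2*-2=4, 1*-2=-2, 4*-2=-8, -1*-2=2, -2*-2=4, -1*-2=2 -> [4, -2, -8, 2, 4, 2]
Stage 4 (CLIP -10 7): clip(4,-10,7)=4, clip(-2,-10,7)=-2, clip(-8,-10,7)=-8, clip(2,-10,7)=2, clip(4,-10,7)=4, clip(2,-10,7)=2 -> [4, -2, -8, 2, 4, 2]
Stage 5 (CLIP -7 14): clip(4,-7,14)=4, clip(-2,-7,14)=-2, clip(-8,-7,14)=-7, clip(2,-7,14)=2, clip(4,-7,14)=4, clip(2,-7,14)=2 -> [4, -2, -7, 2, 4, 2]
Output sum: 3

Answer: 3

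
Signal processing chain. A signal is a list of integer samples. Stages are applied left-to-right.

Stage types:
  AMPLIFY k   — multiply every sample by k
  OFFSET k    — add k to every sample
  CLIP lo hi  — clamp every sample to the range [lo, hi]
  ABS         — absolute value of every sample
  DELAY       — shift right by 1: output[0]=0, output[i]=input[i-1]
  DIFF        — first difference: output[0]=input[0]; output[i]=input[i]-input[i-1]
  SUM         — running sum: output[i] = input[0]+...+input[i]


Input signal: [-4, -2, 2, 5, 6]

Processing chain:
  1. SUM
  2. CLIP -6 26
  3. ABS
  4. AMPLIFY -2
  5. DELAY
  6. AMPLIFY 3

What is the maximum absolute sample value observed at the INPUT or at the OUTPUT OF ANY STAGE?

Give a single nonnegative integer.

Answer: 36

Derivation:
Input: [-4, -2, 2, 5, 6] (max |s|=6)
Stage 1 (SUM): sum[0..0]=-4, sum[0..1]=-6, sum[0..2]=-4, sum[0..3]=1, sum[0..4]=7 -> [-4, -6, -4, 1, 7] (max |s|=7)
Stage 2 (CLIP -6 26): clip(-4,-6,26)=-4, clip(-6,-6,26)=-6, clip(-4,-6,26)=-4, clip(1,-6,26)=1, clip(7,-6,26)=7 -> [-4, -6, -4, 1, 7] (max |s|=7)
Stage 3 (ABS): |-4|=4, |-6|=6, |-4|=4, |1|=1, |7|=7 -> [4, 6, 4, 1, 7] (max |s|=7)
Stage 4 (AMPLIFY -2): 4*-2=-8, 6*-2=-12, 4*-2=-8, 1*-2=-2, 7*-2=-14 -> [-8, -12, -8, -2, -14] (max |s|=14)
Stage 5 (DELAY): [0, -8, -12, -8, -2] = [0, -8, -12, -8, -2] -> [0, -8, -12, -8, -2] (max |s|=12)
Stage 6 (AMPLIFY 3): 0*3=0, -8*3=-24, -12*3=-36, -8*3=-24, -2*3=-6 -> [0, -24, -36, -24, -6] (max |s|=36)
Overall max amplitude: 36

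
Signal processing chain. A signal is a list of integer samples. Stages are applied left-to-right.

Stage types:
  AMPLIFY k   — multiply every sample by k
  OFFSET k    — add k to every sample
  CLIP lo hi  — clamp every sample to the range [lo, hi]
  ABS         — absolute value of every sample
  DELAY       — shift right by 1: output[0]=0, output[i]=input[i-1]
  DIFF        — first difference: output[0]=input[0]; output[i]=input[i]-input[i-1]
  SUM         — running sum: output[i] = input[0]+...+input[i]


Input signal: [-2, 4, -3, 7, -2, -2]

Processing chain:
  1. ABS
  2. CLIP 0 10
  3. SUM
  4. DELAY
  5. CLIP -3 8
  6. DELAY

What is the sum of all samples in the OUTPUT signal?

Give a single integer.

Input: [-2, 4, -3, 7, -2, -2]
Stage 1 (ABS): |-2|=2, |4|=4, |-3|=3, |7|=7, |-2|=2, |-2|=2 -> [2, 4, 3, 7, 2, 2]
Stage 2 (CLIP 0 10): clip(2,0,10)=2, clip(4,0,10)=4, clip(3,0,10)=3, clip(7,0,10)=7, clip(2,0,10)=2, clip(2,0,10)=2 -> [2, 4, 3, 7, 2, 2]
Stage 3 (SUM): sum[0..0]=2, sum[0..1]=6, sum[0..2]=9, sum[0..3]=16, sum[0..4]=18, sum[0..5]=20 -> [2, 6, 9, 16, 18, 20]
Stage 4 (DELAY): [0, 2, 6, 9, 16, 18] = [0, 2, 6, 9, 16, 18] -> [0, 2, 6, 9, 16, 18]
Stage 5 (CLIP -3 8): clip(0,-3,8)=0, clip(2,-3,8)=2, clip(6,-3,8)=6, clip(9,-3,8)=8, clip(16,-3,8)=8, clip(18,-3,8)=8 -> [0, 2, 6, 8, 8, 8]
Stage 6 (DELAY): [0, 0, 2, 6, 8, 8] = [0, 0, 2, 6, 8, 8] -> [0, 0, 2, 6, 8, 8]
Output sum: 24

Answer: 24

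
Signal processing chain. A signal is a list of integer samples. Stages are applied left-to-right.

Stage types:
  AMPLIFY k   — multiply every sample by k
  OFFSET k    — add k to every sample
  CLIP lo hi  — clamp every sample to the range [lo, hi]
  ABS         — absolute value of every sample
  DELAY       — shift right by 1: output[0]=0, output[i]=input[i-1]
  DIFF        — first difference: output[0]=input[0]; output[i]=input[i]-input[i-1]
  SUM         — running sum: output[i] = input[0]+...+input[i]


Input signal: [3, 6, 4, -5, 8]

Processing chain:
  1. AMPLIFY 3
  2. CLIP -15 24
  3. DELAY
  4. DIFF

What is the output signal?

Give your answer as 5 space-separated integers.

Input: [3, 6, 4, -5, 8]
Stage 1 (AMPLIFY 3): 3*3=9, 6*3=18, 4*3=12, -5*3=-15, 8*3=24 -> [9, 18, 12, -15, 24]
Stage 2 (CLIP -15 24): clip(9,-15,24)=9, clip(18,-15,24)=18, clip(12,-15,24)=12, clip(-15,-15,24)=-15, clip(24,-15,24)=24 -> [9, 18, 12, -15, 24]
Stage 3 (DELAY): [0, 9, 18, 12, -15] = [0, 9, 18, 12, -15] -> [0, 9, 18, 12, -15]
Stage 4 (DIFF): s[0]=0, 9-0=9, 18-9=9, 12-18=-6, -15-12=-27 -> [0, 9, 9, -6, -27]

Answer: 0 9 9 -6 -27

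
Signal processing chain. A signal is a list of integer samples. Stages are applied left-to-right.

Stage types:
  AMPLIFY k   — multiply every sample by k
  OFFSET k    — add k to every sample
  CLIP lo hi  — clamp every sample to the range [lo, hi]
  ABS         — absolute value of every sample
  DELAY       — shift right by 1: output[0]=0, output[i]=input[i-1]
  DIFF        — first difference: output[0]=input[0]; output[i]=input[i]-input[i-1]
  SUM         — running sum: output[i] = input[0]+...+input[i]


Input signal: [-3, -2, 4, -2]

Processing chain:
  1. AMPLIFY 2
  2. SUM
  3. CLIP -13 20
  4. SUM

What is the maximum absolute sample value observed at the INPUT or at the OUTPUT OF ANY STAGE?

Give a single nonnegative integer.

Input: [-3, -2, 4, -2] (max |s|=4)
Stage 1 (AMPLIFY 2): -3*2=-6, -2*2=-4, 4*2=8, -2*2=-4 -> [-6, -4, 8, -4] (max |s|=8)
Stage 2 (SUM): sum[0..0]=-6, sum[0..1]=-10, sum[0..2]=-2, sum[0..3]=-6 -> [-6, -10, -2, -6] (max |s|=10)
Stage 3 (CLIP -13 20): clip(-6,-13,20)=-6, clip(-10,-13,20)=-10, clip(-2,-13,20)=-2, clip(-6,-13,20)=-6 -> [-6, -10, -2, -6] (max |s|=10)
Stage 4 (SUM): sum[0..0]=-6, sum[0..1]=-16, sum[0..2]=-18, sum[0..3]=-24 -> [-6, -16, -18, -24] (max |s|=24)
Overall max amplitude: 24

Answer: 24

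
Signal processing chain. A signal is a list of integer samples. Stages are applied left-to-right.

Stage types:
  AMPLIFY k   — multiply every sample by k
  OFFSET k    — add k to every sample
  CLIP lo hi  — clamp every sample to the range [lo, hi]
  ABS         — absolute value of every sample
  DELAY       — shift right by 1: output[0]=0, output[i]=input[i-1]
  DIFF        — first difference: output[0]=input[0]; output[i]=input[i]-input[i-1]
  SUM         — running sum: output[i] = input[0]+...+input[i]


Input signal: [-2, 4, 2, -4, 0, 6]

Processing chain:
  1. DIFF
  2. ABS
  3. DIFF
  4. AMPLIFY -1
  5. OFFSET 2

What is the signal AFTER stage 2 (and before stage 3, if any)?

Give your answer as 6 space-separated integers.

Answer: 2 6 2 6 4 6

Derivation:
Input: [-2, 4, 2, -4, 0, 6]
Stage 1 (DIFF): s[0]=-2, 4--2=6, 2-4=-2, -4-2=-6, 0--4=4, 6-0=6 -> [-2, 6, -2, -6, 4, 6]
Stage 2 (ABS): |-2|=2, |6|=6, |-2|=2, |-6|=6, |4|=4, |6|=6 -> [2, 6, 2, 6, 4, 6]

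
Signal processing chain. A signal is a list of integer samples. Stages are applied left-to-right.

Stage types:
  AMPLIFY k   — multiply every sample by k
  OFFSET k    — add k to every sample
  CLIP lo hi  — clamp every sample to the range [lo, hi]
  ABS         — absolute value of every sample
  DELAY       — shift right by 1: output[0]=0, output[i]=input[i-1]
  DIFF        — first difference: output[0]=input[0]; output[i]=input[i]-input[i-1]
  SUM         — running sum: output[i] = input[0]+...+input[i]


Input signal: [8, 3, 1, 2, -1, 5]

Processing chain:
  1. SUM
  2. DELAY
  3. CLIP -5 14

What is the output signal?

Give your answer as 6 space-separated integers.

Answer: 0 8 11 12 14 13

Derivation:
Input: [8, 3, 1, 2, -1, 5]
Stage 1 (SUM): sum[0..0]=8, sum[0..1]=11, sum[0..2]=12, sum[0..3]=14, sum[0..4]=13, sum[0..5]=18 -> [8, 11, 12, 14, 13, 18]
Stage 2 (DELAY): [0, 8, 11, 12, 14, 13] = [0, 8, 11, 12, 14, 13] -> [0, 8, 11, 12, 14, 13]
Stage 3 (CLIP -5 14): clip(0,-5,14)=0, clip(8,-5,14)=8, clip(11,-5,14)=11, clip(12,-5,14)=12, clip(14,-5,14)=14, clip(13,-5,14)=13 -> [0, 8, 11, 12, 14, 13]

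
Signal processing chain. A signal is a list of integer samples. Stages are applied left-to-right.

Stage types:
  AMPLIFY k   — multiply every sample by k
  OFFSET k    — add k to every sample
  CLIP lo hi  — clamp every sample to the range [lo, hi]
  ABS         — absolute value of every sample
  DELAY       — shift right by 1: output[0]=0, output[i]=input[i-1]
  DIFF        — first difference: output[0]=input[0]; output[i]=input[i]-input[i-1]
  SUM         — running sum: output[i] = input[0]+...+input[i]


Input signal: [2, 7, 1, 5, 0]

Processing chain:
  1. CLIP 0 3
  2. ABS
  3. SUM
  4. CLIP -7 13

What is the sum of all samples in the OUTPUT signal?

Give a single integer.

Input: [2, 7, 1, 5, 0]
Stage 1 (CLIP 0 3): clip(2,0,3)=2, clip(7,0,3)=3, clip(1,0,3)=1, clip(5,0,3)=3, clip(0,0,3)=0 -> [2, 3, 1, 3, 0]
Stage 2 (ABS): |2|=2, |3|=3, |1|=1, |3|=3, |0|=0 -> [2, 3, 1, 3, 0]
Stage 3 (SUM): sum[0..0]=2, sum[0..1]=5, sum[0..2]=6, sum[0..3]=9, sum[0..4]=9 -> [2, 5, 6, 9, 9]
Stage 4 (CLIP -7 13): clip(2,-7,13)=2, clip(5,-7,13)=5, clip(6,-7,13)=6, clip(9,-7,13)=9, clip(9,-7,13)=9 -> [2, 5, 6, 9, 9]
Output sum: 31

Answer: 31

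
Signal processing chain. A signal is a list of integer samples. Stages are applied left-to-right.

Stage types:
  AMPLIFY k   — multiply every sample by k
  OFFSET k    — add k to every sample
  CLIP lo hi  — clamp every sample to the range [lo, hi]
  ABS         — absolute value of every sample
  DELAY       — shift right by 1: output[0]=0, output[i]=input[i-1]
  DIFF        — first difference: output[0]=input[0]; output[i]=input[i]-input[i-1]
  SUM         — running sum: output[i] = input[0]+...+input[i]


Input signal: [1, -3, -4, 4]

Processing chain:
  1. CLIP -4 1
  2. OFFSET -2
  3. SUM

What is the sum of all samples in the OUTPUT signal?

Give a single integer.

Answer: -32

Derivation:
Input: [1, -3, -4, 4]
Stage 1 (CLIP -4 1): clip(1,-4,1)=1, clip(-3,-4,1)=-3, clip(-4,-4,1)=-4, clip(4,-4,1)=1 -> [1, -3, -4, 1]
Stage 2 (OFFSET -2): 1+-2=-1, -3+-2=-5, -4+-2=-6, 1+-2=-1 -> [-1, -5, -6, -1]
Stage 3 (SUM): sum[0..0]=-1, sum[0..1]=-6, sum[0..2]=-12, sum[0..3]=-13 -> [-1, -6, -12, -13]
Output sum: -32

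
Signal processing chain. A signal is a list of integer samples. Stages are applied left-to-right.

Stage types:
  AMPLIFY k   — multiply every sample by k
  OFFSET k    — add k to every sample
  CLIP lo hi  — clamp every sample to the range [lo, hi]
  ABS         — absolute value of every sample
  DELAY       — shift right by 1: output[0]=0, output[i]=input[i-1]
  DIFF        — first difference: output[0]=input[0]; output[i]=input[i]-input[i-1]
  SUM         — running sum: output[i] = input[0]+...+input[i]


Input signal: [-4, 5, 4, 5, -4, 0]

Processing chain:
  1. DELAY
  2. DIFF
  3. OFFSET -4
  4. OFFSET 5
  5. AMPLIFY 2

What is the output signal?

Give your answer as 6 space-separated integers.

Answer: 2 -6 20 0 4 -16

Derivation:
Input: [-4, 5, 4, 5, -4, 0]
Stage 1 (DELAY): [0, -4, 5, 4, 5, -4] = [0, -4, 5, 4, 5, -4] -> [0, -4, 5, 4, 5, -4]
Stage 2 (DIFF): s[0]=0, -4-0=-4, 5--4=9, 4-5=-1, 5-4=1, -4-5=-9 -> [0, -4, 9, -1, 1, -9]
Stage 3 (OFFSET -4): 0+-4=-4, -4+-4=-8, 9+-4=5, -1+-4=-5, 1+-4=-3, -9+-4=-13 -> [-4, -8, 5, -5, -3, -13]
Stage 4 (OFFSET 5): -4+5=1, -8+5=-3, 5+5=10, -5+5=0, -3+5=2, -13+5=-8 -> [1, -3, 10, 0, 2, -8]
Stage 5 (AMPLIFY 2): 1*2=2, -3*2=-6, 10*2=20, 0*2=0, 2*2=4, -8*2=-16 -> [2, -6, 20, 0, 4, -16]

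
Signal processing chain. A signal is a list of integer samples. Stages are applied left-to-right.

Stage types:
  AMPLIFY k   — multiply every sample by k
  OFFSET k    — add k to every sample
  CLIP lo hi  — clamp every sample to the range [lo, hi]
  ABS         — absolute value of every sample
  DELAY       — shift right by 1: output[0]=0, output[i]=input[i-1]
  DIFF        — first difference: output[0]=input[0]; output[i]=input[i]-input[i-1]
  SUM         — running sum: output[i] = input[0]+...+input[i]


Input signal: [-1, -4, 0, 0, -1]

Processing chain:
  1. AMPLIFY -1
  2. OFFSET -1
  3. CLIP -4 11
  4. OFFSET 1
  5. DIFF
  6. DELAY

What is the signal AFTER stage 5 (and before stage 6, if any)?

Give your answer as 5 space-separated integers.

Answer: 1 3 -4 0 1

Derivation:
Input: [-1, -4, 0, 0, -1]
Stage 1 (AMPLIFY -1): -1*-1=1, -4*-1=4, 0*-1=0, 0*-1=0, -1*-1=1 -> [1, 4, 0, 0, 1]
Stage 2 (OFFSET -1): 1+-1=0, 4+-1=3, 0+-1=-1, 0+-1=-1, 1+-1=0 -> [0, 3, -1, -1, 0]
Stage 3 (CLIP -4 11): clip(0,-4,11)=0, clip(3,-4,11)=3, clip(-1,-4,11)=-1, clip(-1,-4,11)=-1, clip(0,-4,11)=0 -> [0, 3, -1, -1, 0]
Stage 4 (OFFSET 1): 0+1=1, 3+1=4, -1+1=0, -1+1=0, 0+1=1 -> [1, 4, 0, 0, 1]
Stage 5 (DIFF): s[0]=1, 4-1=3, 0-4=-4, 0-0=0, 1-0=1 -> [1, 3, -4, 0, 1]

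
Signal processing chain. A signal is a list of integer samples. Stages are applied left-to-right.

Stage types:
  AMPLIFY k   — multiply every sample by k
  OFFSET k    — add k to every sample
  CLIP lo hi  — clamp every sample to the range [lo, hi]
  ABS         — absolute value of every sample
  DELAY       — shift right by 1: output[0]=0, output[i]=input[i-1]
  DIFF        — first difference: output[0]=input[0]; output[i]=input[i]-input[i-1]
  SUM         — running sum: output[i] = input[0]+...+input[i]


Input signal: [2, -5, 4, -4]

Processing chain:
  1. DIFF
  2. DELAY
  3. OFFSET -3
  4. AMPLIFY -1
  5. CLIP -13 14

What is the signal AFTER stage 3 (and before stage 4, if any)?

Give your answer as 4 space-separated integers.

Input: [2, -5, 4, -4]
Stage 1 (DIFF): s[0]=2, -5-2=-7, 4--5=9, -4-4=-8 -> [2, -7, 9, -8]
Stage 2 (DELAY): [0, 2, -7, 9] = [0, 2, -7, 9] -> [0, 2, -7, 9]
Stage 3 (OFFSET -3): 0+-3=-3, 2+-3=-1, -7+-3=-10, 9+-3=6 -> [-3, -1, -10, 6]

Answer: -3 -1 -10 6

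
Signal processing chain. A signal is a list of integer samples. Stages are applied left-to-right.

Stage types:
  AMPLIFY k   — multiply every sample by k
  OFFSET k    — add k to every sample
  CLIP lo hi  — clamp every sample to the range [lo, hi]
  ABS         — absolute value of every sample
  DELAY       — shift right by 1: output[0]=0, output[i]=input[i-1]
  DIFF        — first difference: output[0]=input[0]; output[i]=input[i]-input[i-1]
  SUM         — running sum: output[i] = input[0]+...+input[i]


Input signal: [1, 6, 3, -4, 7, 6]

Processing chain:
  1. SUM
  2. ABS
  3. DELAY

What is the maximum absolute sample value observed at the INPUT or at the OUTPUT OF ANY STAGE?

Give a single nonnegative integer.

Input: [1, 6, 3, -4, 7, 6] (max |s|=7)
Stage 1 (SUM): sum[0..0]=1, sum[0..1]=7, sum[0..2]=10, sum[0..3]=6, sum[0..4]=13, sum[0..5]=19 -> [1, 7, 10, 6, 13, 19] (max |s|=19)
Stage 2 (ABS): |1|=1, |7|=7, |10|=10, |6|=6, |13|=13, |19|=19 -> [1, 7, 10, 6, 13, 19] (max |s|=19)
Stage 3 (DELAY): [0, 1, 7, 10, 6, 13] = [0, 1, 7, 10, 6, 13] -> [0, 1, 7, 10, 6, 13] (max |s|=13)
Overall max amplitude: 19

Answer: 19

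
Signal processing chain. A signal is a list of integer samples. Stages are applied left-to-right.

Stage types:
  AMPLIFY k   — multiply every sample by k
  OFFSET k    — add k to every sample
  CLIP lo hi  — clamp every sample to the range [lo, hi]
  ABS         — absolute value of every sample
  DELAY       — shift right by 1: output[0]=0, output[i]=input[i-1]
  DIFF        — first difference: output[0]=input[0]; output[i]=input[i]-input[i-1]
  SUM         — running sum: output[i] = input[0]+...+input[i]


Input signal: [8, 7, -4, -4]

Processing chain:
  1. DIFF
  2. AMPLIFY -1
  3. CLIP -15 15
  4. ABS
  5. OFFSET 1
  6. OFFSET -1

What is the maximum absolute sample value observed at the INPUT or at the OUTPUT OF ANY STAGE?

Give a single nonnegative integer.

Answer: 12

Derivation:
Input: [8, 7, -4, -4] (max |s|=8)
Stage 1 (DIFF): s[0]=8, 7-8=-1, -4-7=-11, -4--4=0 -> [8, -1, -11, 0] (max |s|=11)
Stage 2 (AMPLIFY -1): 8*-1=-8, -1*-1=1, -11*-1=11, 0*-1=0 -> [-8, 1, 11, 0] (max |s|=11)
Stage 3 (CLIP -15 15): clip(-8,-15,15)=-8, clip(1,-15,15)=1, clip(11,-15,15)=11, clip(0,-15,15)=0 -> [-8, 1, 11, 0] (max |s|=11)
Stage 4 (ABS): |-8|=8, |1|=1, |11|=11, |0|=0 -> [8, 1, 11, 0] (max |s|=11)
Stage 5 (OFFSET 1): 8+1=9, 1+1=2, 11+1=12, 0+1=1 -> [9, 2, 12, 1] (max |s|=12)
Stage 6 (OFFSET -1): 9+-1=8, 2+-1=1, 12+-1=11, 1+-1=0 -> [8, 1, 11, 0] (max |s|=11)
Overall max amplitude: 12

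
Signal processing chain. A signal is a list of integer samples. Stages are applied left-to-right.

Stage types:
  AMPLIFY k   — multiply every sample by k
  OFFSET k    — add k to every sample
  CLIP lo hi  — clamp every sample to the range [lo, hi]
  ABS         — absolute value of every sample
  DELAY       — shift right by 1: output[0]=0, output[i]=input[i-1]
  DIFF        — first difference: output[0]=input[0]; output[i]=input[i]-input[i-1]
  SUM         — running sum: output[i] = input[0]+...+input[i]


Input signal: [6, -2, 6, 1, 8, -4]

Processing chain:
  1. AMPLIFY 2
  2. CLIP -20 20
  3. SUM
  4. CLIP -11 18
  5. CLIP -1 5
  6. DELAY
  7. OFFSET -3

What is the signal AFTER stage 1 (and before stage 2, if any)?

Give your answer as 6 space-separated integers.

Input: [6, -2, 6, 1, 8, -4]
Stage 1 (AMPLIFY 2): 6*2=12, -2*2=-4, 6*2=12, 1*2=2, 8*2=16, -4*2=-8 -> [12, -4, 12, 2, 16, -8]

Answer: 12 -4 12 2 16 -8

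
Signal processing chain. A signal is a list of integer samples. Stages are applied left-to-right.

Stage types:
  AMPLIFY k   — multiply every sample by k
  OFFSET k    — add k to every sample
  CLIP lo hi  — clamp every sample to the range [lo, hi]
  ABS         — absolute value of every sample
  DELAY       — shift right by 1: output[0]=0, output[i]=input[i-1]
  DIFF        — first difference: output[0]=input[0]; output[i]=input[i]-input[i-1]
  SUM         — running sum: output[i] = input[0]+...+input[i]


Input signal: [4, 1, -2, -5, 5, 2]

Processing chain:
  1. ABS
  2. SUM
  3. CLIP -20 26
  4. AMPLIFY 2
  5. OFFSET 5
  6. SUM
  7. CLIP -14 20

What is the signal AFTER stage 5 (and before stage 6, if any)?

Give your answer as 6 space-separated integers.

Input: [4, 1, -2, -5, 5, 2]
Stage 1 (ABS): |4|=4, |1|=1, |-2|=2, |-5|=5, |5|=5, |2|=2 -> [4, 1, 2, 5, 5, 2]
Stage 2 (SUM): sum[0..0]=4, sum[0..1]=5, sum[0..2]=7, sum[0..3]=12, sum[0..4]=17, sum[0..5]=19 -> [4, 5, 7, 12, 17, 19]
Stage 3 (CLIP -20 26): clip(4,-20,26)=4, clip(5,-20,26)=5, clip(7,-20,26)=7, clip(12,-20,26)=12, clip(17,-20,26)=17, clip(19,-20,26)=19 -> [4, 5, 7, 12, 17, 19]
Stage 4 (AMPLIFY 2): 4*2=8, 5*2=10, 7*2=14, 12*2=24, 17*2=34, 19*2=38 -> [8, 10, 14, 24, 34, 38]
Stage 5 (OFFSET 5): 8+5=13, 10+5=15, 14+5=19, 24+5=29, 34+5=39, 38+5=43 -> [13, 15, 19, 29, 39, 43]

Answer: 13 15 19 29 39 43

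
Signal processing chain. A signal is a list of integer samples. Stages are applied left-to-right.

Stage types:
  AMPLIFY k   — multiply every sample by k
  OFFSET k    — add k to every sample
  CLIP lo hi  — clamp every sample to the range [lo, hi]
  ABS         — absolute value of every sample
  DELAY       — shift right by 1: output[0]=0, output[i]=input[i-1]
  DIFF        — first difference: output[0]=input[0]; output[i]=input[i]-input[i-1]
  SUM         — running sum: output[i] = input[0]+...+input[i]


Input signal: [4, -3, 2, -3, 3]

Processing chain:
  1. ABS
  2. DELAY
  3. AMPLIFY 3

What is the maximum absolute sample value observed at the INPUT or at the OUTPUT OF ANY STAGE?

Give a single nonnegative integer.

Input: [4, -3, 2, -3, 3] (max |s|=4)
Stage 1 (ABS): |4|=4, |-3|=3, |2|=2, |-3|=3, |3|=3 -> [4, 3, 2, 3, 3] (max |s|=4)
Stage 2 (DELAY): [0, 4, 3, 2, 3] = [0, 4, 3, 2, 3] -> [0, 4, 3, 2, 3] (max |s|=4)
Stage 3 (AMPLIFY 3): 0*3=0, 4*3=12, 3*3=9, 2*3=6, 3*3=9 -> [0, 12, 9, 6, 9] (max |s|=12)
Overall max amplitude: 12

Answer: 12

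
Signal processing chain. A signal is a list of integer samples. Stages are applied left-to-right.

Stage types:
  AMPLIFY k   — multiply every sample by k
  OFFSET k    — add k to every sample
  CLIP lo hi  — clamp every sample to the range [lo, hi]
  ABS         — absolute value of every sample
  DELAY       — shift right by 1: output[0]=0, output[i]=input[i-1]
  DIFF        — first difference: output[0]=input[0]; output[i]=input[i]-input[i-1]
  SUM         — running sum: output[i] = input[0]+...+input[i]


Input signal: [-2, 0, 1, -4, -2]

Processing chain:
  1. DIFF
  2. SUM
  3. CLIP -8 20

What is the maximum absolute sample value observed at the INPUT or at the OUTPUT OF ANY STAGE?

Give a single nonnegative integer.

Answer: 5

Derivation:
Input: [-2, 0, 1, -4, -2] (max |s|=4)
Stage 1 (DIFF): s[0]=-2, 0--2=2, 1-0=1, -4-1=-5, -2--4=2 -> [-2, 2, 1, -5, 2] (max |s|=5)
Stage 2 (SUM): sum[0..0]=-2, sum[0..1]=0, sum[0..2]=1, sum[0..3]=-4, sum[0..4]=-2 -> [-2, 0, 1, -4, -2] (max |s|=4)
Stage 3 (CLIP -8 20): clip(-2,-8,20)=-2, clip(0,-8,20)=0, clip(1,-8,20)=1, clip(-4,-8,20)=-4, clip(-2,-8,20)=-2 -> [-2, 0, 1, -4, -2] (max |s|=4)
Overall max amplitude: 5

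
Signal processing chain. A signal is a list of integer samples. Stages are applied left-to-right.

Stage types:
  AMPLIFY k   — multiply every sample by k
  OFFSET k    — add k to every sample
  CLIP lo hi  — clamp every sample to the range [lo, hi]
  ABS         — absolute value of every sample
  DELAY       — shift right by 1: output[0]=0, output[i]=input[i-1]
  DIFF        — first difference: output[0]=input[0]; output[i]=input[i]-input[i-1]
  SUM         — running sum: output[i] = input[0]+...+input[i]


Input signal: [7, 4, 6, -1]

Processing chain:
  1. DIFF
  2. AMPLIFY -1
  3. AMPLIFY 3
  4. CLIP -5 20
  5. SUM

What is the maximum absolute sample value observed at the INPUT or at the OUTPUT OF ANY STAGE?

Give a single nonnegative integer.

Input: [7, 4, 6, -1] (max |s|=7)
Stage 1 (DIFF): s[0]=7, 4-7=-3, 6-4=2, -1-6=-7 -> [7, -3, 2, -7] (max |s|=7)
Stage 2 (AMPLIFY -1): 7*-1=-7, -3*-1=3, 2*-1=-2, -7*-1=7 -> [-7, 3, -2, 7] (max |s|=7)
Stage 3 (AMPLIFY 3): -7*3=-21, 3*3=9, -2*3=-6, 7*3=21 -> [-21, 9, -6, 21] (max |s|=21)
Stage 4 (CLIP -5 20): clip(-21,-5,20)=-5, clip(9,-5,20)=9, clip(-6,-5,20)=-5, clip(21,-5,20)=20 -> [-5, 9, -5, 20] (max |s|=20)
Stage 5 (SUM): sum[0..0]=-5, sum[0..1]=4, sum[0..2]=-1, sum[0..3]=19 -> [-5, 4, -1, 19] (max |s|=19)
Overall max amplitude: 21

Answer: 21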